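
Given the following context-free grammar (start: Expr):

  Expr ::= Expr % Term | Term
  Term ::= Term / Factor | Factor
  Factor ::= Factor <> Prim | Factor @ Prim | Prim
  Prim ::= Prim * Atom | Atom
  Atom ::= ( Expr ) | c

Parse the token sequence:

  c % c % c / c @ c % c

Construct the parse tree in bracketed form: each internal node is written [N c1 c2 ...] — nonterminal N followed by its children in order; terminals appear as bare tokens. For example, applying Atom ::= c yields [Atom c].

[Expr [Expr [Expr [Expr [Term [Factor [Prim [Atom c]]]]] % [Term [Factor [Prim [Atom c]]]]] % [Term [Term [Factor [Prim [Atom c]]]] / [Factor [Factor [Prim [Atom c]]] @ [Prim [Atom c]]]]] % [Term [Factor [Prim [Atom c]]]]]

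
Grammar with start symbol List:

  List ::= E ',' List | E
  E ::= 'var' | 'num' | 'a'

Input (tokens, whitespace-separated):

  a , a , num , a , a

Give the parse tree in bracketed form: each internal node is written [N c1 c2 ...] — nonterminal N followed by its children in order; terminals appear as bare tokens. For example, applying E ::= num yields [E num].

List
E , List
a , List
a , E , List
a , a , List
a , a , E , List
a , a , num , List
a , a , num , E , List
a , a , num , a , List
a , a , num , a , E
a , a , num , a , a

[List [E a] , [List [E a] , [List [E num] , [List [E a] , [List [E a]]]]]]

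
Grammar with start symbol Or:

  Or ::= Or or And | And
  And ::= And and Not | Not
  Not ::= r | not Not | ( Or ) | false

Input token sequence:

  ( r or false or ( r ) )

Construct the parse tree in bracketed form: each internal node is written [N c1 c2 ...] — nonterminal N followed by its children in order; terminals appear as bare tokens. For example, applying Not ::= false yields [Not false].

Or
And
Not
( Or )
( Or or And )
( Or or And or And )
( And or And or And )
( Not or And or And )
( r or And or And )
( r or Not or And )
( r or false or And )
( r or false or Not )
( r or false or ( Or ) )
( r or false or ( And ) )
( r or false or ( Not ) )
( r or false or ( r ) )

[Or [And [Not ( [Or [Or [Or [And [Not r]]] or [And [Not false]]] or [And [Not ( [Or [And [Not r]]] )]]] )]]]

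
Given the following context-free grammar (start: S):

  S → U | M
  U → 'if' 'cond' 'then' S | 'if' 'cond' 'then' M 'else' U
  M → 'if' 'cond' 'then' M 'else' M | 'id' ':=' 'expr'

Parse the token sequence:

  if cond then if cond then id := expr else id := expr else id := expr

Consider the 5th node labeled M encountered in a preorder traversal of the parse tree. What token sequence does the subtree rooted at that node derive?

[S [M if cond then [M if cond then [M id := expr] else [M id := expr]] else [M id := expr]]]

id := expr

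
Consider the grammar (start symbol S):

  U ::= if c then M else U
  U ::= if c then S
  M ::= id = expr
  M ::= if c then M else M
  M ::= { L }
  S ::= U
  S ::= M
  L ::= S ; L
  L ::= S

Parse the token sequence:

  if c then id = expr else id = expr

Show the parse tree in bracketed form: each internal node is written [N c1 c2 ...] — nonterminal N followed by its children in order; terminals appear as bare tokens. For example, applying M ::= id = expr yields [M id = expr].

[S [M if c then [M id = expr] else [M id = expr]]]

S
M
if c then M else M
if c then id = expr else M
if c then id = expr else id = expr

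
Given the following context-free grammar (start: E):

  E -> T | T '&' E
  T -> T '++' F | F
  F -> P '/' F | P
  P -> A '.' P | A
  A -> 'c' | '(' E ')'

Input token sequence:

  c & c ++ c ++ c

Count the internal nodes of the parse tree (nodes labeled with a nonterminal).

[E [T [F [P [A c]]]] & [E [T [T [T [F [P [A c]]]] ++ [F [P [A c]]]] ++ [F [P [A c]]]]]]

18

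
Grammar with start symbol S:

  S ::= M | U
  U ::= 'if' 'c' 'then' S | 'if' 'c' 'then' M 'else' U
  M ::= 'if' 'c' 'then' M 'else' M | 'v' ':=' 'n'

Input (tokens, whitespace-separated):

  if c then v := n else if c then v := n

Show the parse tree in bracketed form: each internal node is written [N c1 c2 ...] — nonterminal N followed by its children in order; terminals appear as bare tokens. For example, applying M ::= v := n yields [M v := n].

S
U
if c then M else U
if c then v := n else U
if c then v := n else if c then S
if c then v := n else if c then M
if c then v := n else if c then v := n

[S [U if c then [M v := n] else [U if c then [S [M v := n]]]]]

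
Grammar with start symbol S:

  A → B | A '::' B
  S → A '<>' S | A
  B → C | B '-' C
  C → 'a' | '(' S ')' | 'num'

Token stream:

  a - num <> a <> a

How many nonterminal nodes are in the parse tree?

14

[S [A [B [B [C a]] - [C num]]] <> [S [A [B [C a]]] <> [S [A [B [C a]]]]]]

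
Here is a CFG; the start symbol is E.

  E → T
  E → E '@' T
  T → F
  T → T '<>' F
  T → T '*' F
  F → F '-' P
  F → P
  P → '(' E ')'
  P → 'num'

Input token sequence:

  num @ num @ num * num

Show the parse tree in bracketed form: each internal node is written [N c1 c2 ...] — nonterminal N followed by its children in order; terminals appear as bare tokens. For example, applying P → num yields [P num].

[E [E [E [T [F [P num]]]] @ [T [F [P num]]]] @ [T [T [F [P num]]] * [F [P num]]]]

E
E @ T
E @ T @ T
T @ T @ T
F @ T @ T
P @ T @ T
num @ T @ T
num @ F @ T
num @ P @ T
num @ num @ T
num @ num @ T * F
num @ num @ F * F
num @ num @ P * F
num @ num @ num * F
num @ num @ num * P
num @ num @ num * num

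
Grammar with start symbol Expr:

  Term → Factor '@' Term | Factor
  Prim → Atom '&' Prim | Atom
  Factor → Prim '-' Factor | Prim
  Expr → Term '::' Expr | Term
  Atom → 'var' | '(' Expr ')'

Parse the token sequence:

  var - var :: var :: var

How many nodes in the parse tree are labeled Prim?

[Expr [Term [Factor [Prim [Atom var]] - [Factor [Prim [Atom var]]]]] :: [Expr [Term [Factor [Prim [Atom var]]]] :: [Expr [Term [Factor [Prim [Atom var]]]]]]]

4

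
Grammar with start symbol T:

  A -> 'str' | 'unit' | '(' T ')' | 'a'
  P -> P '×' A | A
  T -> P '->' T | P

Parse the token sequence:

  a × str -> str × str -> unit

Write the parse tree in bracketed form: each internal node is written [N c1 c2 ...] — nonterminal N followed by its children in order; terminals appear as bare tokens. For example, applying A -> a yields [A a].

T
P -> T
P × A -> T
A × A -> T
a × A -> T
a × str -> T
a × str -> P -> T
a × str -> P × A -> T
a × str -> A × A -> T
a × str -> str × A -> T
a × str -> str × str -> T
a × str -> str × str -> P
a × str -> str × str -> A
a × str -> str × str -> unit

[T [P [P [A a]] × [A str]] -> [T [P [P [A str]] × [A str]] -> [T [P [A unit]]]]]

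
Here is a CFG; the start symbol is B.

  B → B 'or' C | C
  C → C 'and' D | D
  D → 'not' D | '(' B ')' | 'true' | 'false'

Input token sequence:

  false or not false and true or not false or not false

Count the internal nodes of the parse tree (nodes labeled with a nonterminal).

[B [B [B [B [C [D false]]] or [C [C [D not [D false]]] and [D true]]] or [C [D not [D false]]]] or [C [D not [D false]]]]

17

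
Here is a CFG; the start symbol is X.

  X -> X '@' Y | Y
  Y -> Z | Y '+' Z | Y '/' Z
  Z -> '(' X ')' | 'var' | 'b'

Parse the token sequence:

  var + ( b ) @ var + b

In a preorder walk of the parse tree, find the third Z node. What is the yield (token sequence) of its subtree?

b

[X [X [Y [Y [Z var]] + [Z ( [X [Y [Z b]]] )]]] @ [Y [Y [Z var]] + [Z b]]]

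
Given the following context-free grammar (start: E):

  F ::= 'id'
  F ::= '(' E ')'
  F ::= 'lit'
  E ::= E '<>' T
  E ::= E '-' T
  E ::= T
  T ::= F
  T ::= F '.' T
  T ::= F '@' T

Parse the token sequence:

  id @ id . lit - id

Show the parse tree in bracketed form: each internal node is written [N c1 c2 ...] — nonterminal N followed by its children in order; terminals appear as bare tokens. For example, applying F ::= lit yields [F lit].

E
E - T
T - T
F @ T - T
id @ T - T
id @ F . T - T
id @ id . T - T
id @ id . F - T
id @ id . lit - T
id @ id . lit - F
id @ id . lit - id

[E [E [T [F id] @ [T [F id] . [T [F lit]]]]] - [T [F id]]]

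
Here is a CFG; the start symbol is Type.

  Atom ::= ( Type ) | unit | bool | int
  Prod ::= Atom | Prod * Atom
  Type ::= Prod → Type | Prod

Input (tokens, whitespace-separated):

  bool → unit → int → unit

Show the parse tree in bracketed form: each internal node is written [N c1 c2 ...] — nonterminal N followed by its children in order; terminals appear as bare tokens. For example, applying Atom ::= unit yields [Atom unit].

[Type [Prod [Atom bool]] → [Type [Prod [Atom unit]] → [Type [Prod [Atom int]] → [Type [Prod [Atom unit]]]]]]

Type
Prod → Type
Atom → Type
bool → Type
bool → Prod → Type
bool → Atom → Type
bool → unit → Type
bool → unit → Prod → Type
bool → unit → Atom → Type
bool → unit → int → Type
bool → unit → int → Prod
bool → unit → int → Atom
bool → unit → int → unit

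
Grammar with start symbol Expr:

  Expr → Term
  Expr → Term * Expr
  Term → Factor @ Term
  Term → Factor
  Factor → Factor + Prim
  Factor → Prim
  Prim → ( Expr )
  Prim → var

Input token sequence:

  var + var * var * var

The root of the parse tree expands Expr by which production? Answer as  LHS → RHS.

[Expr [Term [Factor [Factor [Prim var]] + [Prim var]]] * [Expr [Term [Factor [Prim var]]] * [Expr [Term [Factor [Prim var]]]]]]

Expr → Term * Expr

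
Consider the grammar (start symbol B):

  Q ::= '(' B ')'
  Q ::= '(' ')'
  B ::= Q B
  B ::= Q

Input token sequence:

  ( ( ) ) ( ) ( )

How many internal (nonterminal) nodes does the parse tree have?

8

[B [Q ( [B [Q ( )]] )] [B [Q ( )] [B [Q ( )]]]]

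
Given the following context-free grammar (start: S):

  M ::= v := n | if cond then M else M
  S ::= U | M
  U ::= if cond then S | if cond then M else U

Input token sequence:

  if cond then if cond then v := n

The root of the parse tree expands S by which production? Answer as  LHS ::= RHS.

[S [U if cond then [S [U if cond then [S [M v := n]]]]]]

S ::= U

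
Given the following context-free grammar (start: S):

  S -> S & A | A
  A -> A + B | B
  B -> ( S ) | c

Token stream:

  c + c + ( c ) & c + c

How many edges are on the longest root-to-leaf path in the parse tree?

7

[S [S [A [A [A [B c]] + [B c]] + [B ( [S [A [B c]]] )]]] & [A [A [B c]] + [B c]]]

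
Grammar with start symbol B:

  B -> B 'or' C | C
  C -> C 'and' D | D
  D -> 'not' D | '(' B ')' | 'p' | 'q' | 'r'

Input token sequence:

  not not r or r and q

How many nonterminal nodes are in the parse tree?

10

[B [B [C [D not [D not [D r]]]]] or [C [C [D r]] and [D q]]]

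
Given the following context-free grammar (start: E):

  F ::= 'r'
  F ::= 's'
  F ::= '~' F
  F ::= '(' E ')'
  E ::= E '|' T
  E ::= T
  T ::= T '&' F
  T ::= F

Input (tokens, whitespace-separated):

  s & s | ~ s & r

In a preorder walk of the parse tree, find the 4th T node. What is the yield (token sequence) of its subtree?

~ s

[E [E [T [T [F s]] & [F s]]] | [T [T [F ~ [F s]]] & [F r]]]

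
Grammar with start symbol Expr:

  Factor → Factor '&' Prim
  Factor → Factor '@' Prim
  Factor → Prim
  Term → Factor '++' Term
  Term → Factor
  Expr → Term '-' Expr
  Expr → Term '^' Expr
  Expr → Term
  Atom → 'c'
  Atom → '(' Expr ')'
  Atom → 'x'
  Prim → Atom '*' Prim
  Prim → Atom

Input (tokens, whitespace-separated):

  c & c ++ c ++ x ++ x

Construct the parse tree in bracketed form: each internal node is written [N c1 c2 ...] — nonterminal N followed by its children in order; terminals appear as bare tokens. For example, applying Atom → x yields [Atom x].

[Expr [Term [Factor [Factor [Prim [Atom c]]] & [Prim [Atom c]]] ++ [Term [Factor [Prim [Atom c]]] ++ [Term [Factor [Prim [Atom x]]] ++ [Term [Factor [Prim [Atom x]]]]]]]]

Expr
Term
Factor ++ Term
Factor & Prim ++ Term
Prim & Prim ++ Term
Atom & Prim ++ Term
c & Prim ++ Term
c & Atom ++ Term
c & c ++ Term
c & c ++ Factor ++ Term
c & c ++ Prim ++ Term
c & c ++ Atom ++ Term
c & c ++ c ++ Term
c & c ++ c ++ Factor ++ Term
c & c ++ c ++ Prim ++ Term
c & c ++ c ++ Atom ++ Term
c & c ++ c ++ x ++ Term
c & c ++ c ++ x ++ Factor
c & c ++ c ++ x ++ Prim
c & c ++ c ++ x ++ Atom
c & c ++ c ++ x ++ x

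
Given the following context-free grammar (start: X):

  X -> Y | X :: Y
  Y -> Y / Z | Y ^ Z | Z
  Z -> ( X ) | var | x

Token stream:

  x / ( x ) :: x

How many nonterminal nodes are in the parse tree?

11

[X [X [Y [Y [Z x]] / [Z ( [X [Y [Z x]]] )]]] :: [Y [Z x]]]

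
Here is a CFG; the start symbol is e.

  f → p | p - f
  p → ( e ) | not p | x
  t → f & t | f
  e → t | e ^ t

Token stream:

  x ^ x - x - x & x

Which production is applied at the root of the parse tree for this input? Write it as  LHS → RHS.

[e [e [t [f [p x]]]] ^ [t [f [p x] - [f [p x] - [f [p x]]]] & [t [f [p x]]]]]

e → e ^ t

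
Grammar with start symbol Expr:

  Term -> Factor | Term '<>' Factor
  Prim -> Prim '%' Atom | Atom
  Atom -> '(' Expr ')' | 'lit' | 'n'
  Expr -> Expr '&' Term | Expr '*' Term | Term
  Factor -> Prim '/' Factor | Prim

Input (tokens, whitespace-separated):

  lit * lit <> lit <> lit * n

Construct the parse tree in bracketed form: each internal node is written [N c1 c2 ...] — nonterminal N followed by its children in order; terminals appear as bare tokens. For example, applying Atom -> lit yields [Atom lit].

Expr
Expr * Term
Expr * Term * Term
Term * Term * Term
Factor * Term * Term
Prim * Term * Term
Atom * Term * Term
lit * Term * Term
lit * Term <> Factor * Term
lit * Term <> Factor <> Factor * Term
lit * Factor <> Factor <> Factor * Term
lit * Prim <> Factor <> Factor * Term
lit * Atom <> Factor <> Factor * Term
lit * lit <> Factor <> Factor * Term
lit * lit <> Prim <> Factor * Term
lit * lit <> Atom <> Factor * Term
lit * lit <> lit <> Factor * Term
lit * lit <> lit <> Prim * Term
lit * lit <> lit <> Atom * Term
lit * lit <> lit <> lit * Term
lit * lit <> lit <> lit * Factor
lit * lit <> lit <> lit * Prim
lit * lit <> lit <> lit * Atom
lit * lit <> lit <> lit * n

[Expr [Expr [Expr [Term [Factor [Prim [Atom lit]]]]] * [Term [Term [Term [Factor [Prim [Atom lit]]]] <> [Factor [Prim [Atom lit]]]] <> [Factor [Prim [Atom lit]]]]] * [Term [Factor [Prim [Atom n]]]]]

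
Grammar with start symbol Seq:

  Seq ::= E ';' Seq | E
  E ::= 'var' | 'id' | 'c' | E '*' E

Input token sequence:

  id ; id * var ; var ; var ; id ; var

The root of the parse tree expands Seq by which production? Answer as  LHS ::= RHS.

Seq ::= E ';' Seq

[Seq [E id] ; [Seq [E [E id] * [E var]] ; [Seq [E var] ; [Seq [E var] ; [Seq [E id] ; [Seq [E var]]]]]]]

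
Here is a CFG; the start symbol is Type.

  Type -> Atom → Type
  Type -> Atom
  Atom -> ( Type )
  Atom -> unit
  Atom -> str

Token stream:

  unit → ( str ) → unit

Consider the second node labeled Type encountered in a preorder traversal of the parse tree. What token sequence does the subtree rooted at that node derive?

[Type [Atom unit] → [Type [Atom ( [Type [Atom str]] )] → [Type [Atom unit]]]]

( str ) → unit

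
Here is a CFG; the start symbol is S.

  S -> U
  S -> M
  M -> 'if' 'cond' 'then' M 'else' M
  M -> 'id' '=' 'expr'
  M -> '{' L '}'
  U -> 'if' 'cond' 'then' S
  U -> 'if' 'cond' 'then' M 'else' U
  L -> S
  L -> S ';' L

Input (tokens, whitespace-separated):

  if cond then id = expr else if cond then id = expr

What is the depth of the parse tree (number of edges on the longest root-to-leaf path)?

5

[S [U if cond then [M id = expr] else [U if cond then [S [M id = expr]]]]]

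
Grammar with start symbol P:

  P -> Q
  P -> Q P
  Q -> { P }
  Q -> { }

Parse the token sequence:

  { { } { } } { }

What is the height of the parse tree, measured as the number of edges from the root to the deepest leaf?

5

[P [Q { [P [Q { }] [P [Q { }]]] }] [P [Q { }]]]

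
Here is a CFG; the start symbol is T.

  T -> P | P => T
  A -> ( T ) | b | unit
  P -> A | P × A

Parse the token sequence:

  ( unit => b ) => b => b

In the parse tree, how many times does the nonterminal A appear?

[T [P [A ( [T [P [A unit]] => [T [P [A b]]]] )]] => [T [P [A b]] => [T [P [A b]]]]]

5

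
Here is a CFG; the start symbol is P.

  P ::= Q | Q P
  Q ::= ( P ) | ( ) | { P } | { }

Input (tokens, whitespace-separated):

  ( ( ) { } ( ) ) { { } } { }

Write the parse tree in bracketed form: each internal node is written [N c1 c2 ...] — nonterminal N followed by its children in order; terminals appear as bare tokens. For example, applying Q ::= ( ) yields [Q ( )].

P
Q P
( P ) P
( Q P ) P
( ( ) P ) P
( ( ) Q P ) P
( ( ) { } P ) P
( ( ) { } Q ) P
( ( ) { } ( ) ) P
( ( ) { } ( ) ) Q P
( ( ) { } ( ) ) { P } P
( ( ) { } ( ) ) { Q } P
( ( ) { } ( ) ) { { } } P
( ( ) { } ( ) ) { { } } Q
( ( ) { } ( ) ) { { } } { }

[P [Q ( [P [Q ( )] [P [Q { }] [P [Q ( )]]]] )] [P [Q { [P [Q { }]] }] [P [Q { }]]]]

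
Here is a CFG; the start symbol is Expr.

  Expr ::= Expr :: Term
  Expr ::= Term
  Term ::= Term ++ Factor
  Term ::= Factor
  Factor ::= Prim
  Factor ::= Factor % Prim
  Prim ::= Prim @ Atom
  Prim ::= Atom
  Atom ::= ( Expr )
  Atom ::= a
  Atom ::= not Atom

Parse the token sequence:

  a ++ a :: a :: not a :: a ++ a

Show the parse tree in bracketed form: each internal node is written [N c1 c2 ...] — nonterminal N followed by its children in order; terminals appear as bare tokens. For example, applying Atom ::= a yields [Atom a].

[Expr [Expr [Expr [Expr [Term [Term [Factor [Prim [Atom a]]]] ++ [Factor [Prim [Atom a]]]]] :: [Term [Factor [Prim [Atom a]]]]] :: [Term [Factor [Prim [Atom not [Atom a]]]]]] :: [Term [Term [Factor [Prim [Atom a]]]] ++ [Factor [Prim [Atom a]]]]]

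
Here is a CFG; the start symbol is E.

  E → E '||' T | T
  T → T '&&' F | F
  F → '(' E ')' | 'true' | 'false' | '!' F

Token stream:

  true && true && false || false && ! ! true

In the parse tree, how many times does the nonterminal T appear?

[E [E [T [T [T [F true]] && [F true]] && [F false]]] || [T [T [F false]] && [F ! [F ! [F true]]]]]

5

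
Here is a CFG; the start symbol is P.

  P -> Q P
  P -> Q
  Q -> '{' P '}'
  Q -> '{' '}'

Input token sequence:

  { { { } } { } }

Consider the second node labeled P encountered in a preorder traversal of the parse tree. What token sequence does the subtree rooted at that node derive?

{ { } } { }

[P [Q { [P [Q { [P [Q { }]] }] [P [Q { }]]] }]]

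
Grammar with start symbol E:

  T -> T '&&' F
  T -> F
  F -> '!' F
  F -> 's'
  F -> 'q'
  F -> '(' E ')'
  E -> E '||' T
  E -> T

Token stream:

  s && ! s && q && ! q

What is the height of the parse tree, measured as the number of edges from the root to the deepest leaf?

6

[E [T [T [T [T [F s]] && [F ! [F s]]] && [F q]] && [F ! [F q]]]]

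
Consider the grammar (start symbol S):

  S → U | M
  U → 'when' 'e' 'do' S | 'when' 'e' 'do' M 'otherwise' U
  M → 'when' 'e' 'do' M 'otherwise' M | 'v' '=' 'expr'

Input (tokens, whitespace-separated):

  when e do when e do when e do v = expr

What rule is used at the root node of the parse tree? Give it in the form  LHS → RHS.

[S [U when e do [S [U when e do [S [U when e do [S [M v = expr]]]]]]]]

S → U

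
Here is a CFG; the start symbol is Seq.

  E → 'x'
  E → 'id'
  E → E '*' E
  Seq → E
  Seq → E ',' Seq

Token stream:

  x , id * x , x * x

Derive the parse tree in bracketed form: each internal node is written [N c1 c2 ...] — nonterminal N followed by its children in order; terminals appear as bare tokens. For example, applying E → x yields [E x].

Seq
E , Seq
x , Seq
x , E , Seq
x , E * E , Seq
x , id * E , Seq
x , id * x , Seq
x , id * x , E
x , id * x , E * E
x , id * x , x * E
x , id * x , x * x

[Seq [E x] , [Seq [E [E id] * [E x]] , [Seq [E [E x] * [E x]]]]]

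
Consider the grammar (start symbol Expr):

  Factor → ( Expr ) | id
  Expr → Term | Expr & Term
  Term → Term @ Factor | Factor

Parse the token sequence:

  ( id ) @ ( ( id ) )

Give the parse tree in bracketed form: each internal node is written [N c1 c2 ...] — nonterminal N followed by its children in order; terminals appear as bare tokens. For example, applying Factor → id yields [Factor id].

[Expr [Term [Term [Factor ( [Expr [Term [Factor id]]] )]] @ [Factor ( [Expr [Term [Factor ( [Expr [Term [Factor id]]] )]]] )]]]

Expr
Term
Term @ Factor
Factor @ Factor
( Expr ) @ Factor
( Term ) @ Factor
( Factor ) @ Factor
( id ) @ Factor
( id ) @ ( Expr )
( id ) @ ( Term )
( id ) @ ( Factor )
( id ) @ ( ( Expr ) )
( id ) @ ( ( Term ) )
( id ) @ ( ( Factor ) )
( id ) @ ( ( id ) )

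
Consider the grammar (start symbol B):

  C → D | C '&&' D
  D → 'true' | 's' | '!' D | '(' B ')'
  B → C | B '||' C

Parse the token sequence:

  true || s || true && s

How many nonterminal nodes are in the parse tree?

11

[B [B [B [C [D true]]] || [C [D s]]] || [C [C [D true]] && [D s]]]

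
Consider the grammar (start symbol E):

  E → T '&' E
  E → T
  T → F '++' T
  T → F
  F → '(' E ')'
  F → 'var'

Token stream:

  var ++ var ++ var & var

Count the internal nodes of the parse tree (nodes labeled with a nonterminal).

10

[E [T [F var] ++ [T [F var] ++ [T [F var]]]] & [E [T [F var]]]]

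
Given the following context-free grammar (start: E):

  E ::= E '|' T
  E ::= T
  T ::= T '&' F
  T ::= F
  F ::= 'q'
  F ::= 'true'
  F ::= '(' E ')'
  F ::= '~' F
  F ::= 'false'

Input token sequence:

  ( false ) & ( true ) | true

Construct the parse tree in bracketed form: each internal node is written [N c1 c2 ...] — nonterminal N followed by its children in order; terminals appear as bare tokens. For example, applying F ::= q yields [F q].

E
E | T
T | T
T & F | T
F & F | T
( E ) & F | T
( T ) & F | T
( F ) & F | T
( false ) & F | T
( false ) & ( E ) | T
( false ) & ( T ) | T
( false ) & ( F ) | T
( false ) & ( true ) | T
( false ) & ( true ) | F
( false ) & ( true ) | true

[E [E [T [T [F ( [E [T [F false]]] )]] & [F ( [E [T [F true]]] )]]] | [T [F true]]]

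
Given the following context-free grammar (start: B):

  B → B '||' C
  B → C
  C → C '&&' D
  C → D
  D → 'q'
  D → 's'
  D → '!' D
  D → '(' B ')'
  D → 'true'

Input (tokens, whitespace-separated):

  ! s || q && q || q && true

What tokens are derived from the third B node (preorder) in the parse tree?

[B [B [B [C [D ! [D s]]]] || [C [C [D q]] && [D q]]] || [C [C [D q]] && [D true]]]

! s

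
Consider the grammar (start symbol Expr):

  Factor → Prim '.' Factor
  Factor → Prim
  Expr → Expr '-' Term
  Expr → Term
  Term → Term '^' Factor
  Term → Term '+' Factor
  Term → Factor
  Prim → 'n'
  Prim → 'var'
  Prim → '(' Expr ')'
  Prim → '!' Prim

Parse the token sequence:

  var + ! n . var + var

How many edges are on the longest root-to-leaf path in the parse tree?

[Expr [Term [Term [Term [Factor [Prim var]]] + [Factor [Prim ! [Prim n]] . [Factor [Prim var]]]] + [Factor [Prim var]]]]

6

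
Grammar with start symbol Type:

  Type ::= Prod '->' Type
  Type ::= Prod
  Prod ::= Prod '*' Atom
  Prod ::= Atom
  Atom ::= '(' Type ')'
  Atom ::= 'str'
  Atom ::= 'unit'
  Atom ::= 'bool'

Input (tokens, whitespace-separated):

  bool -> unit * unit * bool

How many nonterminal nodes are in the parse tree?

10

[Type [Prod [Atom bool]] -> [Type [Prod [Prod [Prod [Atom unit]] * [Atom unit]] * [Atom bool]]]]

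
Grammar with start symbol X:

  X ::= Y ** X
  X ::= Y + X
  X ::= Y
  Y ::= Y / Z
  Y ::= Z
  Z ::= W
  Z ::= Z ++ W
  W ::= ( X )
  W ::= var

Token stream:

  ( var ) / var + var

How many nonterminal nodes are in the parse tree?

15

[X [Y [Y [Z [W ( [X [Y [Z [W var]]]] )]]] / [Z [W var]]] + [X [Y [Z [W var]]]]]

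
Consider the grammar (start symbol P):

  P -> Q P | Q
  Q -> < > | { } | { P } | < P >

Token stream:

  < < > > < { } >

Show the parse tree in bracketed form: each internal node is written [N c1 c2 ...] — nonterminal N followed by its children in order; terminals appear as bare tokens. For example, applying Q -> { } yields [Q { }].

P
Q P
< P > P
< Q > P
< < > > P
< < > > Q
< < > > < P >
< < > > < Q >
< < > > < { } >

[P [Q < [P [Q < >]] >] [P [Q < [P [Q { }]] >]]]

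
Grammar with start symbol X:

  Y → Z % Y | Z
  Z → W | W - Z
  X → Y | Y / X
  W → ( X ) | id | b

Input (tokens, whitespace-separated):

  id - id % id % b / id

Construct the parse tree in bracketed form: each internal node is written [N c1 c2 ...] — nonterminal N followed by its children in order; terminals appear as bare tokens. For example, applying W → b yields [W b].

[X [Y [Z [W id] - [Z [W id]]] % [Y [Z [W id]] % [Y [Z [W b]]]]] / [X [Y [Z [W id]]]]]

X
Y / X
Z % Y / X
W - Z % Y / X
id - Z % Y / X
id - W % Y / X
id - id % Y / X
id - id % Z % Y / X
id - id % W % Y / X
id - id % id % Y / X
id - id % id % Z / X
id - id % id % W / X
id - id % id % b / X
id - id % id % b / Y
id - id % id % b / Z
id - id % id % b / W
id - id % id % b / id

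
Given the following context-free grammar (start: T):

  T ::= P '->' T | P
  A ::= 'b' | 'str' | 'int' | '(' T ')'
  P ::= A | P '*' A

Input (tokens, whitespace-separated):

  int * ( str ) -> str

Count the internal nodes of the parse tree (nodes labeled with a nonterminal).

11

[T [P [P [A int]] * [A ( [T [P [A str]]] )]] -> [T [P [A str]]]]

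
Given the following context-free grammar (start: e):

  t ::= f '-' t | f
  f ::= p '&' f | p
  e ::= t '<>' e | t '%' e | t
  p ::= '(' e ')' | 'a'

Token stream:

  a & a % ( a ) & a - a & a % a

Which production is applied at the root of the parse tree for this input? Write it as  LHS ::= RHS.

e ::= t '%' e

[e [t [f [p a] & [f [p a]]]] % [e [t [f [p ( [e [t [f [p a]]]] )] & [f [p a]]] - [t [f [p a] & [f [p a]]]]] % [e [t [f [p a]]]]]]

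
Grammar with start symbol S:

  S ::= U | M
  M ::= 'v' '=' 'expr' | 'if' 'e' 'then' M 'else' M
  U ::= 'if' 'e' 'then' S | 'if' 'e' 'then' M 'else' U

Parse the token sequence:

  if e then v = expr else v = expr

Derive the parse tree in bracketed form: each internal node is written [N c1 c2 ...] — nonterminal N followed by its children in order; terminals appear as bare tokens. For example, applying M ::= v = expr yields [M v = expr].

[S [M if e then [M v = expr] else [M v = expr]]]

S
M
if e then M else M
if e then v = expr else M
if e then v = expr else v = expr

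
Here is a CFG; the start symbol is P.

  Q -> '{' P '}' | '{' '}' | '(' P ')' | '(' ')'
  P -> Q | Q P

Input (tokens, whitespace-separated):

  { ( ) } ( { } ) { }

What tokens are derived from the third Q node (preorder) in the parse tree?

( { } )

[P [Q { [P [Q ( )]] }] [P [Q ( [P [Q { }]] )] [P [Q { }]]]]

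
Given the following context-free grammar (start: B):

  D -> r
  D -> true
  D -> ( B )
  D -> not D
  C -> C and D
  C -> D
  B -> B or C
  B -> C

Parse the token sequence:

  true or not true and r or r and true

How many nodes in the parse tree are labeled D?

6

[B [B [B [C [D true]]] or [C [C [D not [D true]]] and [D r]]] or [C [C [D r]] and [D true]]]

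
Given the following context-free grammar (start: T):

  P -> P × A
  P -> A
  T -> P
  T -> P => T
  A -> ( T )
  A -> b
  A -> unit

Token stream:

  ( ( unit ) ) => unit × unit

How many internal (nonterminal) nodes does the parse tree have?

[T [P [A ( [T [P [A ( [T [P [A unit]]] )]]] )]] => [T [P [P [A unit]] × [A unit]]]]

14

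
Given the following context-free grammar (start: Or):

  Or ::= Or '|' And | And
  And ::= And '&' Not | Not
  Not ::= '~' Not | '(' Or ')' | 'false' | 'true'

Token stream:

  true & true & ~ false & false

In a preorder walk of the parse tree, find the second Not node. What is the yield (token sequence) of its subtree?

[Or [And [And [And [And [Not true]] & [Not true]] & [Not ~ [Not false]]] & [Not false]]]

true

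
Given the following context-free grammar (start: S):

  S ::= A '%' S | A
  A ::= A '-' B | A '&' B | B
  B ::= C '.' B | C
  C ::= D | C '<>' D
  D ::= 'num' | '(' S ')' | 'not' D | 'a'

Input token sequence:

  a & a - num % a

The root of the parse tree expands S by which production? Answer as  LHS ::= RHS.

S ::= A '%' S

[S [A [A [A [B [C [D a]]]] & [B [C [D a]]]] - [B [C [D num]]]] % [S [A [B [C [D a]]]]]]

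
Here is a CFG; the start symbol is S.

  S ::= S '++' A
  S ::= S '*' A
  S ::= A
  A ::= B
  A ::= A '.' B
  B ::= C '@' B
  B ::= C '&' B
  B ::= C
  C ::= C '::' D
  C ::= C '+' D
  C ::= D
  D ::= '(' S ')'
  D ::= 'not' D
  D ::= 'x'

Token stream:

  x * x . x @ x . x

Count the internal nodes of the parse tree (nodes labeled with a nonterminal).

[S [S [A [B [C [D x]]]]] * [A [A [A [B [C [D x]]]] . [B [C [D x]] @ [B [C [D x]]]]] . [B [C [D x]]]]]

21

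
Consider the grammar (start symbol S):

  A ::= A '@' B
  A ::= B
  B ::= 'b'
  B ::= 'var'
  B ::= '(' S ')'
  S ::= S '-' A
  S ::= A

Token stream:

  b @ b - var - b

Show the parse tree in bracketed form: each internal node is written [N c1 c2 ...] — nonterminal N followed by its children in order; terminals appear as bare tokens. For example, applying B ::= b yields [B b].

[S [S [S [A [A [B b]] @ [B b]]] - [A [B var]]] - [A [B b]]]

S
S - A
S - A - A
A - A - A
A @ B - A - A
B @ B - A - A
b @ B - A - A
b @ b - A - A
b @ b - B - A
b @ b - var - A
b @ b - var - B
b @ b - var - b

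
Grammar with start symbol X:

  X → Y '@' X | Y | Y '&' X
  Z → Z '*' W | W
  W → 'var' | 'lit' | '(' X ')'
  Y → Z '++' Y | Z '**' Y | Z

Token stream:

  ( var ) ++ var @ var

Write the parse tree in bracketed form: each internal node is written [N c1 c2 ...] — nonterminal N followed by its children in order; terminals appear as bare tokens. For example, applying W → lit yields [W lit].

X
Y @ X
Z ++ Y @ X
W ++ Y @ X
( X ) ++ Y @ X
( Y ) ++ Y @ X
( Z ) ++ Y @ X
( W ) ++ Y @ X
( var ) ++ Y @ X
( var ) ++ Z @ X
( var ) ++ W @ X
( var ) ++ var @ X
( var ) ++ var @ Y
( var ) ++ var @ Z
( var ) ++ var @ W
( var ) ++ var @ var

[X [Y [Z [W ( [X [Y [Z [W var]]]] )]] ++ [Y [Z [W var]]]] @ [X [Y [Z [W var]]]]]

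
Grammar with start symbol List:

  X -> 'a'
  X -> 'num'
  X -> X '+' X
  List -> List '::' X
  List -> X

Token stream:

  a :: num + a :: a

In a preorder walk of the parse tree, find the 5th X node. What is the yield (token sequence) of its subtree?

a

[List [List [List [X a]] :: [X [X num] + [X a]]] :: [X a]]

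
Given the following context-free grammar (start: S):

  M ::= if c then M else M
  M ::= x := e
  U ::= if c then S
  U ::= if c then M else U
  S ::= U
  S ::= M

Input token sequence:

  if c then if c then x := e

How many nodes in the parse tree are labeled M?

[S [U if c then [S [U if c then [S [M x := e]]]]]]

1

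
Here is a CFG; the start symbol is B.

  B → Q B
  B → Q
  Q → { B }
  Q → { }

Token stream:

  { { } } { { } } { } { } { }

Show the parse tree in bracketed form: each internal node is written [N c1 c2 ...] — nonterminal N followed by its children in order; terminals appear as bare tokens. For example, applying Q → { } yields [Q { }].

B
Q B
{ B } B
{ Q } B
{ { } } B
{ { } } Q B
{ { } } { B } B
{ { } } { Q } B
{ { } } { { } } B
{ { } } { { } } Q B
{ { } } { { } } { } B
{ { } } { { } } { } Q B
{ { } } { { } } { } { } B
{ { } } { { } } { } { } Q
{ { } } { { } } { } { } { }

[B [Q { [B [Q { }]] }] [B [Q { [B [Q { }]] }] [B [Q { }] [B [Q { }] [B [Q { }]]]]]]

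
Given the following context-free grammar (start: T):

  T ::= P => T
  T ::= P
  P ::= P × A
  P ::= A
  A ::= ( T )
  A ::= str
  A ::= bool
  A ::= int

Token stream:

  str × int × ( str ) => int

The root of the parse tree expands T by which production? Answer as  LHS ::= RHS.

T ::= P => T

[T [P [P [P [A str]] × [A int]] × [A ( [T [P [A str]]] )]] => [T [P [A int]]]]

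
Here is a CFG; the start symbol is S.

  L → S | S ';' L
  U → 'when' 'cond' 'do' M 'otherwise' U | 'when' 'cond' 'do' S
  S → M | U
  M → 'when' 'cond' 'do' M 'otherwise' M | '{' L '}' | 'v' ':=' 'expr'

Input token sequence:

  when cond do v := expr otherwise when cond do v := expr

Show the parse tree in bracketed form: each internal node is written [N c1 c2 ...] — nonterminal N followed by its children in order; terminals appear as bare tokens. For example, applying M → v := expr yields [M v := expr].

S
U
when cond do M otherwise U
when cond do v := expr otherwise U
when cond do v := expr otherwise when cond do S
when cond do v := expr otherwise when cond do M
when cond do v := expr otherwise when cond do v := expr

[S [U when cond do [M v := expr] otherwise [U when cond do [S [M v := expr]]]]]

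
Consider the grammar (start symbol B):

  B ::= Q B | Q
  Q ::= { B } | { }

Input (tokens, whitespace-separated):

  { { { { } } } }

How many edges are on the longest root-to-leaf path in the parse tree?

8

[B [Q { [B [Q { [B [Q { [B [Q { }]] }]] }]] }]]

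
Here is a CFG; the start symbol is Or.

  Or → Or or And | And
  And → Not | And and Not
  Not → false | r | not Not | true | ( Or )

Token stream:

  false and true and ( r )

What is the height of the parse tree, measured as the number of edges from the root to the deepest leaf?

[Or [And [And [And [Not false]] and [Not true]] and [Not ( [Or [And [Not r]]] )]]]

6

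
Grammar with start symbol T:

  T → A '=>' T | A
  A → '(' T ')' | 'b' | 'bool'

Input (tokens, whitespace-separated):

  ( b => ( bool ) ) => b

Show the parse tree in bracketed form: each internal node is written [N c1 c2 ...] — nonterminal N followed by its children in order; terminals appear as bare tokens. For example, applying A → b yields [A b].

[T [A ( [T [A b] => [T [A ( [T [A bool]] )]]] )] => [T [A b]]]

T
A => T
( T ) => T
( A => T ) => T
( b => T ) => T
( b => A ) => T
( b => ( T ) ) => T
( b => ( A ) ) => T
( b => ( bool ) ) => T
( b => ( bool ) ) => A
( b => ( bool ) ) => b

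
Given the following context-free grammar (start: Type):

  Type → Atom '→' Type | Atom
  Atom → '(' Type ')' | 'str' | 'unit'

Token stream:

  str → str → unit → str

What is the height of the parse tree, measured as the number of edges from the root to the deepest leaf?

5

[Type [Atom str] → [Type [Atom str] → [Type [Atom unit] → [Type [Atom str]]]]]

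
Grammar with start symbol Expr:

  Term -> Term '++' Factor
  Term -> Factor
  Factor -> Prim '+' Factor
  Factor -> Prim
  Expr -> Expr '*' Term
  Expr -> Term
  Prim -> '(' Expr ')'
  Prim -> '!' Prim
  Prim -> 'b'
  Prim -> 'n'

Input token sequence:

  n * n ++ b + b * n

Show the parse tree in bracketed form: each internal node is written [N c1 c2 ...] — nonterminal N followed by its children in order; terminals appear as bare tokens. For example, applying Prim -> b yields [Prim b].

[Expr [Expr [Expr [Term [Factor [Prim n]]]] * [Term [Term [Factor [Prim n]]] ++ [Factor [Prim b] + [Factor [Prim b]]]]] * [Term [Factor [Prim n]]]]

Expr
Expr * Term
Expr * Term * Term
Term * Term * Term
Factor * Term * Term
Prim * Term * Term
n * Term * Term
n * Term ++ Factor * Term
n * Factor ++ Factor * Term
n * Prim ++ Factor * Term
n * n ++ Factor * Term
n * n ++ Prim + Factor * Term
n * n ++ b + Factor * Term
n * n ++ b + Prim * Term
n * n ++ b + b * Term
n * n ++ b + b * Factor
n * n ++ b + b * Prim
n * n ++ b + b * n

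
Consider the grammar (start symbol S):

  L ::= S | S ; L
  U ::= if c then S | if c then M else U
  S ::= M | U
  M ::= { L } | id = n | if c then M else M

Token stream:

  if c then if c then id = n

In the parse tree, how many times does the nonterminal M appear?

[S [U if c then [S [U if c then [S [M id = n]]]]]]

1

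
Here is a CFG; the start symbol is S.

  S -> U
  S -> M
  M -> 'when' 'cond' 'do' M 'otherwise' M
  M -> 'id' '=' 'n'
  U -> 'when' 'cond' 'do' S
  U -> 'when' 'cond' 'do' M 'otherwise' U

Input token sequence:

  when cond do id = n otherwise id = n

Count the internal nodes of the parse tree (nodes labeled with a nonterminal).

4

[S [M when cond do [M id = n] otherwise [M id = n]]]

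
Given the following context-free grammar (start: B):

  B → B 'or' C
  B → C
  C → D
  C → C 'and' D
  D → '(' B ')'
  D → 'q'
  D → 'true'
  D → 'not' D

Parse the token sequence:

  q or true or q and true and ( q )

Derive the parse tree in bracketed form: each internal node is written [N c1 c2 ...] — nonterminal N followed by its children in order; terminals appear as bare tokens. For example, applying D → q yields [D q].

B
B or C
B or C or C
C or C or C
D or C or C
q or C or C
q or D or C
q or true or C
q or true or C and D
q or true or C and D and D
q or true or D and D and D
q or true or q and D and D
q or true or q and true and D
q or true or q and true and ( B )
q or true or q and true and ( C )
q or true or q and true and ( D )
q or true or q and true and ( q )

[B [B [B [C [D q]]] or [C [D true]]] or [C [C [C [D q]] and [D true]] and [D ( [B [C [D q]]] )]]]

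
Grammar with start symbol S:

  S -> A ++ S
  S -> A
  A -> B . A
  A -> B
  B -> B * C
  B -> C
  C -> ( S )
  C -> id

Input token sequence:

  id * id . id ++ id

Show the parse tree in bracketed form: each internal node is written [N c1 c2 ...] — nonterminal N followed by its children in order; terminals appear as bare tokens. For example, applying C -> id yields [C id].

[S [A [B [B [C id]] * [C id]] . [A [B [C id]]]] ++ [S [A [B [C id]]]]]

S
A ++ S
B . A ++ S
B * C . A ++ S
C * C . A ++ S
id * C . A ++ S
id * id . A ++ S
id * id . B ++ S
id * id . C ++ S
id * id . id ++ S
id * id . id ++ A
id * id . id ++ B
id * id . id ++ C
id * id . id ++ id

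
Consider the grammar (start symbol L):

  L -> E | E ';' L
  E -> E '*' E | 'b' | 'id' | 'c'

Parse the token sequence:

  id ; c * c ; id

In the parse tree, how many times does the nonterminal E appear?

[L [E id] ; [L [E [E c] * [E c]] ; [L [E id]]]]

5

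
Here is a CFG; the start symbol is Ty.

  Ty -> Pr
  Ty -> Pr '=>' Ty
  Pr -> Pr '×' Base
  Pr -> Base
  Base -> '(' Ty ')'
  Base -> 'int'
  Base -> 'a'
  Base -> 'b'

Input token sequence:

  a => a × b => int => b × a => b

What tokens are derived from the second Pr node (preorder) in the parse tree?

[Ty [Pr [Base a]] => [Ty [Pr [Pr [Base a]] × [Base b]] => [Ty [Pr [Base int]] => [Ty [Pr [Pr [Base b]] × [Base a]] => [Ty [Pr [Base b]]]]]]]

a × b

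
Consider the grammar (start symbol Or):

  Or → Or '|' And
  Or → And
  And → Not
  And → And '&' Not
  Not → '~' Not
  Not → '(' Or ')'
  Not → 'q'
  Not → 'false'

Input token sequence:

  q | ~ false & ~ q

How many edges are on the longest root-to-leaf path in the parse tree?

[Or [Or [And [Not q]]] | [And [And [Not ~ [Not false]]] & [Not ~ [Not q]]]]

5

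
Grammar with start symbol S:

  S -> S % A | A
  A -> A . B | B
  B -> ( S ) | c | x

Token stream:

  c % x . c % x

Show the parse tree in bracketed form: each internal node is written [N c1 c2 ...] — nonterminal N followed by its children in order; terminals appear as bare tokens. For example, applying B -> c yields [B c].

S
S % A
S % A % A
A % A % A
B % A % A
c % A % A
c % A . B % A
c % B . B % A
c % x . B % A
c % x . c % A
c % x . c % B
c % x . c % x

[S [S [S [A [B c]]] % [A [A [B x]] . [B c]]] % [A [B x]]]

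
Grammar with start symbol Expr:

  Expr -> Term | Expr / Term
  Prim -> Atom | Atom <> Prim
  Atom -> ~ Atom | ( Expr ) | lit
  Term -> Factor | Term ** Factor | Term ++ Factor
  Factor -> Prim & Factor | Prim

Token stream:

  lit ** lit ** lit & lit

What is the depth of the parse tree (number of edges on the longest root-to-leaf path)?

7

[Expr [Term [Term [Term [Factor [Prim [Atom lit]]]] ** [Factor [Prim [Atom lit]]]] ** [Factor [Prim [Atom lit]] & [Factor [Prim [Atom lit]]]]]]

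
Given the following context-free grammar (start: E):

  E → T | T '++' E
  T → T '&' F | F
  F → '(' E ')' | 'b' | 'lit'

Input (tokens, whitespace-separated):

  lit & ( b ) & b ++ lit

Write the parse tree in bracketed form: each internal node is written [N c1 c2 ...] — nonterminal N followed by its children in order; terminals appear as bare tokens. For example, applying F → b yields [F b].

E
T ++ E
T & F ++ E
T & F & F ++ E
F & F & F ++ E
lit & F & F ++ E
lit & ( E ) & F ++ E
lit & ( T ) & F ++ E
lit & ( F ) & F ++ E
lit & ( b ) & F ++ E
lit & ( b ) & b ++ E
lit & ( b ) & b ++ T
lit & ( b ) & b ++ F
lit & ( b ) & b ++ lit

[E [T [T [T [F lit]] & [F ( [E [T [F b]]] )]] & [F b]] ++ [E [T [F lit]]]]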